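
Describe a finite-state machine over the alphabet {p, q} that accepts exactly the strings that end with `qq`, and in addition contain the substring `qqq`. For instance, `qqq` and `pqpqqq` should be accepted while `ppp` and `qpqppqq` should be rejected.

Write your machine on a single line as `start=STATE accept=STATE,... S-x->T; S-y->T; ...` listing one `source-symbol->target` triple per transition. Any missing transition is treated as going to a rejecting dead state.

start=A; accept=D; A-p->A; A-q->B; B-p->A; B-q->C; C-p->A; C-q->D; D-p->E; D-q->D; E-p->E; E-q->F; F-p->E; F-q->D

Run two small machines in parallel and take their product. One (3 states) tracks how much of the suffix `qq` has currently been matched; the other (4 states) tracks whether and how much of `qqq` has been seen. Each combined state is a pair, one component from each; accept when both components accept.
       p  q 
>  A   A  B 
   B   A  C 
   C   A  D 
 * D   E  D 
   E   E  F 
   F   E  D 
(> = start, * = accepting)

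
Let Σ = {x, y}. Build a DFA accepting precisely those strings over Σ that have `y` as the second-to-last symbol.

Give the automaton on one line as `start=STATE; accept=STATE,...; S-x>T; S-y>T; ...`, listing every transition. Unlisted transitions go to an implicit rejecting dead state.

Because acceptance depends on a position counted from the end, the machine has to buffer the most recent 2 symbols. Make each state the string of the last up-to-2 symbols read; on input `x` shift the window left and append `x`. Accept when the buffered window has length 2 and begins with `y`.
7 states suffice.
        x   y  
>  S0   S1  S2 
   S1   S3  S4 
   S2   S5  S6 
   S3   S3  S4 
   S4   S5  S6 
 * S5   S3  S4 
 * S6   S5  S6 
(> = start, * = accepting)

start=S0; accept=S5,S6; S0-x>S1; S0-y>S2; S1-x>S3; S1-y>S4; S2-x>S5; S2-y>S6; S3-x>S3; S3-y>S4; S4-x>S5; S4-y>S6; S5-x>S3; S5-y>S4; S6-x>S5; S6-y>S6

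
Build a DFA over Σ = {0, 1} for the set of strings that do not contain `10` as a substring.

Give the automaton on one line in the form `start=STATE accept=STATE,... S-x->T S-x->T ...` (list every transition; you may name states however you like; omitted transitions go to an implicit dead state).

Track partial matches of the forbidden pattern `10`. State q2 is a dead state reached once `10` has occurred; every other state accepts. q0 means no part of `10` is currently matched.
A 3-state machine:
        0   1  
>* q0   q0  q1 
 * q1   q2  q1 
   q2   q2  q2 
(> = start, * = accepting)

start=q0 accept=q0,q1 q0-0->q0 q0-1->q1 q1-0->q2 q1-1->q1 q2-0->q2 q2-1->q2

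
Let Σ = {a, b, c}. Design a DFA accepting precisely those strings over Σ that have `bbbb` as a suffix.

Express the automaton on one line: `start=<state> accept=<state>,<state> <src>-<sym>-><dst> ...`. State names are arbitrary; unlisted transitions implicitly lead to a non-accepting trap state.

Let each state record the length of the longest suffix of the input read so far that is also a prefix of `bbbb`. q1 means the last symbol is `b`; q2 means the last 2 symbols are `bb`; q3 means the last 3 symbols are `bbb`; q4 means the last 4 symbols are `bbbb`. Accept only at q4, where the string currently ends in `bbbb`.
5 states suffice.
        a   b   c  
>  q0   q0  q1  q0 
   q1   q0  q2  q0 
   q2   q0  q3  q0 
   q3   q0  q4  q0 
 * q4   q0  q4  q0 
(> = start, * = accepting)

start=q0 accept=q4 q0-a->q0 q0-b->q1 q0-c->q0 q1-a->q0 q1-b->q2 q1-c->q0 q2-a->q0 q2-b->q3 q2-c->q0 q3-a->q0 q3-b->q4 q3-c->q0 q4-a->q0 q4-b->q4 q4-c->q0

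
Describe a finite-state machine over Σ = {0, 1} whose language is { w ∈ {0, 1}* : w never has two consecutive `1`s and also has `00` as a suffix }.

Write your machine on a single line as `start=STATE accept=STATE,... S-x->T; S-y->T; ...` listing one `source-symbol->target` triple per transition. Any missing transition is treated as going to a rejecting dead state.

start=q0; accept=q3; q0-0->q1; q0-1->q2; q1-0->q3; q1-1->q2; q2-0->q1; q2-1->q4; q3-0->q3; q3-1->q2; q4-0->q4; q4-1->q4

Build one automaton per condition and run them in lockstep. The first has 3 states tracking partial matches of the forbidden pattern `11`; the second has 3 states tracking how much of the suffix `00` has currently been matched. A product state is a pair (one from each), accepting exactly when both do. Minimizing collapses redundant product states.
        0   1  
>  q0   q1  q2 
   q1   q3  q2 
   q2   q1  q4 
 * q3   q3  q2 
   q4   q4  q4 
(> = start, * = accepting)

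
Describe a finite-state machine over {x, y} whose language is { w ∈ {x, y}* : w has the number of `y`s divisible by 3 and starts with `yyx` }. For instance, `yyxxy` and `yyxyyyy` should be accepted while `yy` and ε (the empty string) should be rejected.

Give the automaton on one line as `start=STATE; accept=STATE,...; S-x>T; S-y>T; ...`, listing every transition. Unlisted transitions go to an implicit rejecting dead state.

start=A; accept=F; A-x>B; A-y>C; B-x>B; B-y>B; C-x>B; C-y>D; D-x>E; D-y>B; E-x>E; E-y>F; F-x>F; F-y>G; G-x>G; G-y>E

Build one automaton per condition and run them in lockstep. One (3 states) tracks the count of `y`s modulo 3; the other (5 states) tracks whether the input so far still matches the prefix `yyx`. Each combined state is a pair, one component from each; accept when both components accept. Equivalent product states are then merged.
With 7 states:
       x  y 
>  A   B  C 
   B   B  B 
   C   B  D 
   D   E  B 
   E   E  F 
 * F   F  G 
   G   G  E 
(> = start, * = accepting)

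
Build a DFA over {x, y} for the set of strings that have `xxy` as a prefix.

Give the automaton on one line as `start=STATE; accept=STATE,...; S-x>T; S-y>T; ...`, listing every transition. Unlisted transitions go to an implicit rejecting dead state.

Check the first 3 symbols one by one: q0 through q2 record how many have matched `xxy` so far; any wrong symbol goes to the dead state q4. After all 3 match we enter the accepting sink q3.
With 5 states:
        x   y  
>  q0   q1  q4 
   q1   q2  q4 
   q2   q4  q3 
 * q3   q3  q3 
   q4   q4  q4 
(> = start, * = accepting)

start=q0; accept=q3; q0-x>q1; q0-y>q4; q1-x>q2; q1-y>q4; q2-x>q4; q2-y>q3; q3-x>q3; q3-y>q3; q4-x>q4; q4-y>q4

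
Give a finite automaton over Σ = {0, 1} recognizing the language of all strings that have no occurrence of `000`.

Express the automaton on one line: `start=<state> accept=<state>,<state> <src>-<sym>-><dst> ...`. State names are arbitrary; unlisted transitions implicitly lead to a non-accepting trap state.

This is the complement of 'contains `000`'. Use the same substring-matching states — A through D holding how much of `000` has just been matched — but flip the accepting set: everything except the trap D accepts.
4 states suffice.
       0  1 
>* A   B  A 
 * B   C  A 
 * C   D  A 
   D   D  D 
(> = start, * = accepting)

start=A accept=A,B,C A-0->B A-1->A B-0->C B-1->A C-0->D C-1->A D-0->D D-1->D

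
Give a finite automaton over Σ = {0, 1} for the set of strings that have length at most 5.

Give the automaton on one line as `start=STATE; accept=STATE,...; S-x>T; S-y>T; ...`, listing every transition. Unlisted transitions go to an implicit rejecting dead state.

Count input length up to 6: every symbol moves from q0 toward q6, which means 'more than 5' and absorbs. Accept from {q0, q1, q2, q3, q4, q5}.
With 7 states:
        0   1  
>* q0   q1  q1 
 * q1   q2  q2 
 * q2   q3  q3 
 * q3   q4  q4 
 * q4   q5  q5 
 * q5   q6  q6 
   q6   q6  q6 
(> = start, * = accepting)

start=q0; accept=q0,q1,q2,q3,q4,q5; q0-0>q1; q0-1>q1; q1-0>q2; q1-1>q2; q2-0>q3; q2-1>q3; q3-0>q4; q3-1>q4; q4-0>q5; q4-1>q5; q5-0>q6; q5-1>q6; q6-0>q6; q6-1>q6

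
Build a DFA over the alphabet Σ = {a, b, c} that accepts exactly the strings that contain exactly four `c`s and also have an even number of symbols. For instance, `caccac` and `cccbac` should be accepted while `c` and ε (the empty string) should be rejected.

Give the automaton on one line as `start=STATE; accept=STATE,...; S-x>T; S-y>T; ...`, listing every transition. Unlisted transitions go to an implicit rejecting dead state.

start=q0; accept=q8; q0-a>q1; q0-b>q1; q0-c>q2; q1-a>q0; q1-b>q0; q1-c>q3; q2-a>q3; q2-b>q3; q2-c>q4; q3-a>q2; q3-b>q2; q3-c>q5; q4-a>q5; q4-b>q5; q4-c>q6; q5-a>q4; q5-b>q4; q5-c>q7; q6-a>q7; q6-b>q7; q6-c>q8; q7-a>q6; q7-b>q6; q7-c>q9; q8-a>q9; q8-b>q9; q8-c>q10; q9-a>q8; q9-b>q8; q9-c>q10; q10-a>q10; q10-b>q10; q10-c>q10

Run two small machines in parallel and take their product. One (6 states) tracks the count of `c`s, saturating at 5; the other (2 states) tracks the input length modulo 2. Each combined state is a pair, one component from each; accept when both components accept. After merging equivalent states the machine shrinks.
11 states suffice.
          a    b    c  
>  q0     q1   q1   q2 
   q1     q0   q0   q3 
   q2     q3   q3   q4 
   q3     q2   q2   q5 
   q4     q5   q5   q6 
   q5     q4   q4   q7 
   q6     q7   q7   q8 
   q7     q6   q6   q9 
 * q8     q9   q9  q10 
   q9     q8   q8  q10 
   q10   q10  q10  q10 
(> = start, * = accepting)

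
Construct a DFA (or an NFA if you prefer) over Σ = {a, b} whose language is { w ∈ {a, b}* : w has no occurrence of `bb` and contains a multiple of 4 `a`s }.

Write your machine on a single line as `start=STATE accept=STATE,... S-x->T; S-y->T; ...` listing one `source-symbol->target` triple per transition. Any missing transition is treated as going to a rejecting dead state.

start=q0; accept=q0,q2; q0-a->q1; q0-b->q2; q1-a->q3; q1-b->q4; q2-a->q1; q2-b->q5; q3-a->q6; q3-b->q7; q4-a->q3; q4-b->q5; q5-a->q5; q5-b->q5; q6-a->q0; q6-b->q8; q7-a->q6; q7-b->q5; q8-a->q0; q8-b->q5

Handle the two conditions separately and then intersect. The first has 3 states tracking partial matches of the forbidden pattern `bb`; the second has 4 states tracking the count of `a`s modulo 4. A product state is a pair (one from each), accepting exactly when both do. After merging equivalent states the machine shrinks.
9 states suffice.
        a   b  
>* q0   q1  q2 
   q1   q3  q4 
 * q2   q1  q5 
   q3   q6  q7 
   q4   q3  q5 
   q5   q5  q5 
   q6   q0  q8 
   q7   q6  q5 
   q8   q0  q5 
(> = start, * = accepting)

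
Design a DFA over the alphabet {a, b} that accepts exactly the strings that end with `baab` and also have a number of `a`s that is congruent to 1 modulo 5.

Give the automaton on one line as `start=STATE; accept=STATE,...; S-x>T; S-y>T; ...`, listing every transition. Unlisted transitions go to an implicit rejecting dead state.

start=q0; accept=q8; q0-a>q1; q0-b>q0; q1-a>q2; q1-b>q1; q2-a>q3; q2-b>q2; q3-a>q4; q3-b>q3; q4-a>q0; q4-b>q5; q5-a>q6; q5-b>q5; q6-a>q7; q6-b>q0; q7-a>q2; q7-b>q8; q8-a>q2; q8-b>q1

Run two small machines in parallel and take their product. One (5 states) tracks how much of the suffix `baab` has currently been matched; the other (5 states) tracks the count of `a`s modulo 5. Each combined state is a pair, one component from each; accept when both components accept. Equivalent product states are then merged.
9 states suffice.
        a   b  
>  q0   q1  q0 
   q1   q2  q1 
   q2   q3  q2 
   q3   q4  q3 
   q4   q0  q5 
   q5   q6  q5 
   q6   q7  q0 
   q7   q2  q8 
 * q8   q2  q1 
(> = start, * = accepting)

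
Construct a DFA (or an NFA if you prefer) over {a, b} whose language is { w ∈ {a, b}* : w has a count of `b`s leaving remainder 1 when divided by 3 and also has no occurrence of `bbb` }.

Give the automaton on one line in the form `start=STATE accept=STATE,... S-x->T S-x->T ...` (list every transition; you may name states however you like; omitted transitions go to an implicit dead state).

Run two small machines in parallel and take their product. The first has 3 states tracking the count of `b`s modulo 3; the second has 4 states tracking partial matches of the forbidden pattern `bbb`. A product state is a pair (one from each), accepting exactly when both do.
12 states suffice.
          a    b  
>  q0     q0   q1 
 * q1     q2   q3 
 * q2     q2   q4 
   q3     q5   q6 
   q4     q5   q7 
   q5     q5   q8 
   q6     q6   q9 
   q7     q0   q9 
   q8     q0  q10 
   q9     q9  q11 
 * q10    q2  q11 
   q11   q11   q6 
(> = start, * = accepting)

start=q0 accept=q1,q2,q10 q0-a->q0 q0-b->q1 q1-a->q2 q1-b->q3 q2-a->q2 q2-b->q4 q3-a->q5 q3-b->q6 q4-a->q5 q4-b->q7 q5-a->q5 q5-b->q8 q6-a->q6 q6-b->q9 q7-a->q0 q7-b->q9 q8-a->q0 q8-b->q10 q9-a->q9 q9-b->q11 q10-a->q2 q10-b->q11 q11-a->q11 q11-b->q6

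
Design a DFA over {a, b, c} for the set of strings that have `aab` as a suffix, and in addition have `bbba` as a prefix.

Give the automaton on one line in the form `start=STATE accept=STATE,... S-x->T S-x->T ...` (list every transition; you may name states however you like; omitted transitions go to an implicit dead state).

start=s0 accept=s8 s0-a->s1 s0-b->s2 s0-c->s1 s1-a->s1 s1-b->s1 s1-c->s1 s2-a->s1 s2-b->s3 s2-c->s1 s3-a->s1 s3-b->s4 s3-c->s1 s4-a->s5 s4-b->s1 s4-c->s1 s5-a->s6 s5-b->s7 s5-c->s7 s6-a->s6 s6-b->s8 s6-c->s7 s7-a->s5 s7-b->s7 s7-c->s7 s8-a->s5 s8-b->s7 s8-c->s7

Handle the two conditions separately and then intersect. The first has 4 states tracking how much of the suffix `aab` has currently been matched; the second has 6 states tracking whether the input so far still matches the prefix `bbba`. A product state is a pair (one from each), accepting exactly when both do. Minimizing collapses redundant product states.
        a   b   c  
>  s0   s1  s2  s1 
   s1   s1  s1  s1 
   s2   s1  s3  s1 
   s3   s1  s4  s1 
   s4   s5  s1  s1 
   s5   s6  s7  s7 
   s6   s6  s8  s7 
   s7   s5  s7  s7 
 * s8   s5  s7  s7 
(> = start, * = accepting)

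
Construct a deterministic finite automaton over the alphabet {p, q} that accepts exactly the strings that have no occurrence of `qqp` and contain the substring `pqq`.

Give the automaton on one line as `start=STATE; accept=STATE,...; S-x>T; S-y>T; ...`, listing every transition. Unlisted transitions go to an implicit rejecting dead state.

start=A; accept=F; A-p>B; A-q>C; B-p>B; B-q>D; C-p>B; C-q>E; D-p>B; D-q>F; E-p>G; E-q>E; F-p>H; F-q>F; G-p>G; G-q>I; H-p>H; H-q>H; I-p>G; I-q>H

Build one automaton per condition and run them in lockstep. One (4 states) tracks partial matches of the forbidden pattern `qqp`; the other (4 states) tracks whether and how much of `pqq` has been seen. Each combined state is a pair, one component from each; accept when both components accept.
9 states suffice.
       p  q 
>  A   B  C 
   B   B  D 
   C   B  E 
   D   B  F 
   E   G  E 
 * F   H  F 
   G   G  I 
   H   H  H 
   I   G  H 
(> = start, * = accepting)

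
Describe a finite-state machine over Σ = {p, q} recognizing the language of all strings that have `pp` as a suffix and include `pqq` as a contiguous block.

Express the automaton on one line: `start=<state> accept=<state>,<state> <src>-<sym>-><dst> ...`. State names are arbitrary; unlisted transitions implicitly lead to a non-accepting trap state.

Handle the two conditions separately and then intersect. The first has 3 states tracking how much of the suffix `pp` has currently been matched; the second has 4 states tracking whether and how much of `pqq` has been seen. A product state is a pair (one from each), accepting exactly when both do.
With 7 states:
       p  q 
>  A   B  A 
   B   C  D 
   C   C  D 
   D   B  E 
   E   F  E 
   F   G  E 
 * G   G  E 
(> = start, * = accepting)

start=A accept=G A-p->B A-q->A B-p->C B-q->D C-p->C C-q->D D-p->B D-q->E E-p->F E-q->E F-p->G F-q->E G-p->G G-q->E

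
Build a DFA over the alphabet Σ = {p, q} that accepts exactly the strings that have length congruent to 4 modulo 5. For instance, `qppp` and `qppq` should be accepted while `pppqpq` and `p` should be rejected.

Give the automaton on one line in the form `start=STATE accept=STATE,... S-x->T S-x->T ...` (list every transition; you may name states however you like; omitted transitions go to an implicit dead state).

start=S0 accept=S4 S0-p->S1 S0-q->S1 S1-p->S2 S1-q->S2 S2-p->S3 S2-q->S3 S3-p->S4 S3-q->S4 S4-p->S0 S4-q->S0

Count input length modulo 5: every symbol advances one step around the cycle S0 → S1 → S2 → S3 → S4 → S0. Accept at S4.
        p   q  
>  S0   S1  S1 
   S1   S2  S2 
   S2   S3  S3 
   S3   S4  S4 
 * S4   S0  S0 
(> = start, * = accepting)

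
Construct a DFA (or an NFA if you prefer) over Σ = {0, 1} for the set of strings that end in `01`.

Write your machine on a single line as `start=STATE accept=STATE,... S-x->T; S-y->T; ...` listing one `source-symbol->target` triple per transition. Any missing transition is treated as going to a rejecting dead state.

start=q0; accept=q2; q0-0->q1; q0-1->q0; q1-0->q1; q1-1->q2; q2-0->q1; q2-1->q0

Remember how much of `01` the current input suffix matches. State q0 means no match yet; q1 means the last symbol is `0`; q2 means the last 2 symbols are `01`. Only q2 accepts. On a mismatch, fall back to the longest proper suffix that is still a prefix of `01`.
3 states suffice.
        0   1  
>  q0   q1  q0 
   q1   q1  q2 
 * q2   q1  q0 
(> = start, * = accepting)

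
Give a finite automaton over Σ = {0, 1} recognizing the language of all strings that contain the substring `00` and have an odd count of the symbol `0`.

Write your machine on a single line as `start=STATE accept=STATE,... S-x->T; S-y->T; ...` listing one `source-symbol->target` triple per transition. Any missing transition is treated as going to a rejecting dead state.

start=q0; accept=q4; q0-0->q1; q0-1->q0; q1-0->q2; q1-1->q3; q2-0->q4; q2-1->q2; q3-0->q5; q3-1->q3; q4-0->q2; q4-1->q4; q5-0->q4; q5-1->q0

Build one automaton per condition and run them in lockstep. The first has 3 states tracking whether and how much of `00` has been seen; the second has 2 states tracking the count of `0`s modulo 2. A product state is a pair (one from each), accepting exactly when both do.
With 6 states:
        0   1  
>  q0   q1  q0 
   q1   q2  q3 
   q2   q4  q2 
   q3   q5  q3 
 * q4   q2  q4 
   q5   q4  q0 
(> = start, * = accepting)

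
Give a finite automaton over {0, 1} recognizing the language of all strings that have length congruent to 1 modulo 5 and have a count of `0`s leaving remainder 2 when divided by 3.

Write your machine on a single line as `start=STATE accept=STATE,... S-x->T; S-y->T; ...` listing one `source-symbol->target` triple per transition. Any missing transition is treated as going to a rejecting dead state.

start=s0; accept=s14; s0-0->s1; s0-1->s2; s1-0->s3; s1-1->s4; s2-0->s4; s2-1->s5; s3-0->s6; s3-1->s7; s4-0->s7; s4-1->s8; s5-0->s8; s5-1->s6; s6-0->s9; s6-1->s10; s7-0->s10; s7-1->s11; s8-0->s11; s8-1->s9; s9-0->s12; s9-1->s13; s10-0->s13; s10-1->s0; s11-0->s0; s11-1->s12; s12-0->s2; s12-1->s14; s13-0->s14; s13-1->s1; s14-0->s5; s14-1->s3

Build one automaton per condition and run them in lockstep. One (5 states) tracks the input length modulo 5; the other (3 states) tracks the count of `0`s modulo 3. Each combined state is a pair, one component from each; accept when both components accept.
15 states suffice.
          0    1  
>  s0     s1   s2 
   s1     s3   s4 
   s2     s4   s5 
   s3     s6   s7 
   s4     s7   s8 
   s5     s8   s6 
   s6     s9  s10 
   s7    s10  s11 
   s8    s11   s9 
   s9    s12  s13 
   s10   s13   s0 
   s11    s0  s12 
   s12    s2  s14 
   s13   s14   s1 
 * s14    s5   s3 
(> = start, * = accepting)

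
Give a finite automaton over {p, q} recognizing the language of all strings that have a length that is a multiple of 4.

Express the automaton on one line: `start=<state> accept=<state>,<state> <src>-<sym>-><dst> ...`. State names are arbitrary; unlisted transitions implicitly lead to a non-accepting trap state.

start=S0 accept=S0 S0-p->S1 S0-q->S1 S1-p->S2 S1-q->S2 S2-p->S3 S2-q->S3 S3-p->S0 S3-q->S0

Count input length modulo 4: every symbol advances one step around the cycle S0 → S1 → S2 → S3 → S0. Accept at S0.
        p   q  
>* S0   S1  S1 
   S1   S2  S2 
   S2   S3  S3 
   S3   S0  S0 
(> = start, * = accepting)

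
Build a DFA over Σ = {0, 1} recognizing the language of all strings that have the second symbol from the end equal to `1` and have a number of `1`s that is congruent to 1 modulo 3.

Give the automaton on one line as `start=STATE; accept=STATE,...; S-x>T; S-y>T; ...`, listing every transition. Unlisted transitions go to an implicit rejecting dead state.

start=q0; accept=q2,q6; q0-0>q0; q0-1>q1; q1-0>q2; q1-1>q3; q2-0>q4; q2-1>q3; q3-0>q3; q3-1>q5; q4-0>q4; q4-1>q3; q5-0>q0; q5-1>q6; q6-0>q2; q6-1>q3

Run two small machines in parallel and take their product. One (7 states) tracks the last 2 symbols read; the other (3 states) tracks the count of `1`s modulo 3. Each combined state is a pair, one component from each; accept when both components accept. After merging equivalent states the machine shrinks.
With 7 states:
        0   1  
>  q0   q0  q1 
   q1   q2  q3 
 * q2   q4  q3 
   q3   q3  q5 
   q4   q4  q3 
   q5   q0  q6 
 * q6   q2  q3 
(> = start, * = accepting)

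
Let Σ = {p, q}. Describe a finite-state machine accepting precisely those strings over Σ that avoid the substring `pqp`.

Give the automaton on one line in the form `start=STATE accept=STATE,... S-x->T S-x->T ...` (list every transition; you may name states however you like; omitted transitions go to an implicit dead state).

Track partial matches of the forbidden pattern `pqp`. State D is a dead state reached once `pqp` has occurred; every other state accepts. A means no part of `pqp` is currently matched.
With 4 states:
       p  q 
>* A   B  A 
 * B   B  C 
 * C   D  A 
   D   D  D 
(> = start, * = accepting)

start=A accept=A,B,C A-p->B A-q->A B-p->B B-q->C C-p->D C-q->A D-p->D D-q->D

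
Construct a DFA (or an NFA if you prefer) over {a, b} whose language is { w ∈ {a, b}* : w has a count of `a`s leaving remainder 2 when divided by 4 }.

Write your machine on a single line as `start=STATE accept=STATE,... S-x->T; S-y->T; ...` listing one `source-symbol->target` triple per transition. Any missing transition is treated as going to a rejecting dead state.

Keep the running count of `a`s modulo 4: each `a` advances along the cycle s0 → s1 → s2 → s3 → s0 while other symbols loop. Accept at s2.
With 4 states:
        a   b  
>  s0   s1  s0 
   s1   s2  s1 
 * s2   s3  s2 
   s3   s0  s3 
(> = start, * = accepting)

start=s0; accept=s2; s0-a->s1; s0-b->s0; s1-a->s2; s1-b->s1; s2-a->s3; s2-b->s2; s3-a->s0; s3-b->s3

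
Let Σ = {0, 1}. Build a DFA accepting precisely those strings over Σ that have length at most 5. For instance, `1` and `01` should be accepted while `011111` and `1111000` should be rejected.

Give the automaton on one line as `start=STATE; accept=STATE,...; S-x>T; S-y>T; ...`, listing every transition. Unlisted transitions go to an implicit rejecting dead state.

Count input length up to 6: every symbol moves from S0 toward S6, which means 'more than 5' and absorbs. Accept from {S0, S1, S2, S3, S4, S5}.
A 7-state machine:
        0   1  
>* S0   S1  S1 
 * S1   S2  S2 
 * S2   S3  S3 
 * S3   S4  S4 
 * S4   S5  S5 
 * S5   S6  S6 
   S6   S6  S6 
(> = start, * = accepting)

start=S0; accept=S0,S1,S2,S3,S4,S5; S0-0>S1; S0-1>S1; S1-0>S2; S1-1>S2; S2-0>S3; S2-1>S3; S3-0>S4; S3-1>S4; S4-0>S5; S4-1>S5; S5-0>S6; S5-1>S6; S6-0>S6; S6-1>S6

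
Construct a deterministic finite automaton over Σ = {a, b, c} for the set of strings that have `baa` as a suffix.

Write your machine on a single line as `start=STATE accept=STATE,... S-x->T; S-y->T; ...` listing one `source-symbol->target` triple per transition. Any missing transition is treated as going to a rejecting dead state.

Remember how much of `baa` the current input suffix matches. State q0 means no match yet; q1 means the last symbol is `b`; q2 means the last 2 symbols are `ba`; q3 means the last 3 symbols are `baa`. Only q3 accepts. On a mismatch, fall back to the longest proper suffix that is still a prefix of `baa`.
        a   b   c  
>  q0   q0  q1  q0 
   q1   q2  q1  q0 
   q2   q3  q1  q0 
 * q3   q0  q1  q0 
(> = start, * = accepting)

start=q0; accept=q3; q0-a->q0; q0-b->q1; q0-c->q0; q1-a->q2; q1-b->q1; q1-c->q0; q2-a->q3; q2-b->q1; q2-c->q0; q3-a->q0; q3-b->q1; q3-c->q0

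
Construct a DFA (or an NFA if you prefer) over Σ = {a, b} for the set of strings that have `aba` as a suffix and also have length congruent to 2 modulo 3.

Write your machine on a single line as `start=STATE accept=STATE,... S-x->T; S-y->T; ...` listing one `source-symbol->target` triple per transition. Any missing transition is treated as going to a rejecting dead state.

Handle the two conditions separately and then intersect. One (4 states) tracks how much of the suffix `aba` has currently been matched; the other (3 states) tracks the input length modulo 3. Each combined state is a pair, one component from each; accept when both components accept. Equivalent product states are then merged.
A 6-state machine:
        a   b  
>  q0   q1  q1 
   q1   q2  q2 
   q2   q3  q0 
   q3   q1  q4 
   q4   q5  q2 
 * q5   q3  q0 
(> = start, * = accepting)

start=q0; accept=q5; q0-a->q1; q0-b->q1; q1-a->q2; q1-b->q2; q2-a->q3; q2-b->q0; q3-a->q1; q3-b->q4; q4-a->q5; q4-b->q2; q5-a->q3; q5-b->q0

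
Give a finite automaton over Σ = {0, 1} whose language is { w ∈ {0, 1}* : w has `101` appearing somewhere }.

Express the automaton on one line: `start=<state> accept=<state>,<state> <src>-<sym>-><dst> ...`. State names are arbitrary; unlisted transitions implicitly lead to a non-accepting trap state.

start=s0 accept=s3 s0-0->s0 s0-1->s1 s1-0->s2 s1-1->s1 s2-0->s0 s2-1->s3 s3-0->s3 s3-1->s3

States s0..s2 record the length of the longest prefix of `101` that matches the current input suffix. Reaching s3 means `101` has been seen, and we stay there forever. Accept from s3.
        0   1  
>  s0   s0  s1 
   s1   s2  s1 
   s2   s0  s3 
 * s3   s3  s3 
(> = start, * = accepting)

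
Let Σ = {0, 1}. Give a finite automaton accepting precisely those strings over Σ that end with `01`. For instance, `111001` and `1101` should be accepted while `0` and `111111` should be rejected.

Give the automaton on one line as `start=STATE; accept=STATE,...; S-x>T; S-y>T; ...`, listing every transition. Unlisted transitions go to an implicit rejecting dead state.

Remember how much of `01` the current input suffix matches. State S0 means no match yet; S1 means the last symbol is `0`; S2 means the last 2 symbols are `01`. Only S2 accepts. On a mismatch, fall back to the longest proper suffix that is still a prefix of `01`.
A 3-state machine:
        0   1  
>  S0   S1  S0 
   S1   S1  S2 
 * S2   S1  S0 
(> = start, * = accepting)

start=S0; accept=S2; S0-0>S1; S0-1>S0; S1-0>S1; S1-1>S2; S2-0>S1; S2-1>S0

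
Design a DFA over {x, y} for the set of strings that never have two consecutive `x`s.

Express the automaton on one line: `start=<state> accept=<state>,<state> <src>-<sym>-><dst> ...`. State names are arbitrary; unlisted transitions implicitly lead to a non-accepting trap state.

Track partial matches of the forbidden pattern `xx`. State C is a dead state reached once `xx` has occurred; every other state accepts. A means no part of `xx` is currently matched.
3 states suffice.
       x  y 
>* A   B  A 
 * B   C  A 
   C   C  C 
(> = start, * = accepting)

start=A accept=A,B A-x->B A-y->A B-x->C B-y->A C-x->C C-y->C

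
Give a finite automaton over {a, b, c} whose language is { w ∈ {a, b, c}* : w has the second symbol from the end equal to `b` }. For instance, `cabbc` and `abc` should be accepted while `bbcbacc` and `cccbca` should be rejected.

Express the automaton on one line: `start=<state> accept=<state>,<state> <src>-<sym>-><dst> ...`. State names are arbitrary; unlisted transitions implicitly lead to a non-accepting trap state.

start=s0 accept=s7,s8,s9 s0-a->s1 s0-b->s2 s0-c->s3 s1-a->s4 s1-b->s5 s1-c->s6 s2-a->s7 s2-b->s8 s2-c->s9 s3-a->s10 s3-b->s11 s3-c->s12 s4-a->s4 s4-b->s5 s4-c->s6 s5-a->s7 s5-b->s8 s5-c->s9 s6-a->s10 s6-b->s11 s6-c->s12 s7-a->s4 s7-b->s5 s7-c->s6 s8-a->s7 s8-b->s8 s8-c->s9 s9-a->s10 s9-b->s11 s9-c->s12 s10-a->s4 s10-b->s5 s10-c->s6 s11-a->s7 s11-b->s8 s11-c->s9 s12-a->s10 s12-b->s11 s12-c->s12

Because acceptance depends on a position counted from the end, the machine has to buffer the most recent 2 symbols. Make each state the string of the last up-to-2 symbols read; on input `x` shift the window left and append `x`. Accept when the buffered window has length 2 and begins with `b`.
With 13 states:
          a    b    c  
>  s0     s1   s2   s3 
   s1     s4   s5   s6 
   s2     s7   s8   s9 
   s3    s10  s11  s12 
   s4     s4   s5   s6 
   s5     s7   s8   s9 
   s6    s10  s11  s12 
 * s7     s4   s5   s6 
 * s8     s7   s8   s9 
 * s9    s10  s11  s12 
   s10    s4   s5   s6 
   s11    s7   s8   s9 
   s12   s10  s11  s12 
(> = start, * = accepting)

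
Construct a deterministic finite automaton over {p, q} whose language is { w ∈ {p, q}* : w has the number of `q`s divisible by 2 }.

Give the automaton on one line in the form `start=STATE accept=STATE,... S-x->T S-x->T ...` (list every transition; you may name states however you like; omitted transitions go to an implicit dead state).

The only thing that matters is how many `q`s have appeared, reduced mod 2. Use one state per residue: S0 for 0, …, S1 for 1. Reading `q` moves to the next residue; anything else stays put. S0 is accepting.
2 states suffice.
        p   q  
>* S0   S0  S1 
   S1   S1  S0 
(> = start, * = accepting)

start=S0 accept=S0 S0-p->S0 S0-q->S1 S1-p->S1 S1-q->S0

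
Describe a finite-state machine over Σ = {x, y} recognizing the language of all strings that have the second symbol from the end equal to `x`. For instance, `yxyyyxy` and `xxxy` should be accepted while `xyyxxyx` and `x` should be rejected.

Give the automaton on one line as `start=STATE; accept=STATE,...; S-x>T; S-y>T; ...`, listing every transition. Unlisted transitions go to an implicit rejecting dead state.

start=q0; accept=q3,q4; q0-x>q1; q0-y>q2; q1-x>q3; q1-y>q4; q2-x>q5; q2-y>q6; q3-x>q3; q3-y>q4; q4-x>q5; q4-y>q6; q5-x>q3; q5-y>q4; q6-x>q5; q6-y>q6

A DFA must remember the last 2 symbols (since which symbol is second-to-last isn't known until the input ends). Use one state per possible window of the last ≤2 symbols; accept from those whose window starts with `x`.
With 7 states:
        x   y  
>  q0   q1  q2 
   q1   q3  q4 
   q2   q5  q6 
 * q3   q3  q4 
 * q4   q5  q6 
   q5   q3  q4 
   q6   q5  q6 
(> = start, * = accepting)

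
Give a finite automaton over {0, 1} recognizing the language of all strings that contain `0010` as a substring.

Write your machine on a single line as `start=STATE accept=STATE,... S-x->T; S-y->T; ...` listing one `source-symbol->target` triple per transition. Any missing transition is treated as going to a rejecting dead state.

start=q0; accept=q4; q0-0->q1; q0-1->q0; q1-0->q2; q1-1->q0; q2-0->q2; q2-1->q3; q3-0->q4; q3-1->q0; q4-0->q4; q4-1->q4

States q0..q3 record the length of the longest prefix of `0010` that matches the current input suffix. Reaching q4 means `0010` has been seen, and we stay there forever. Accept from q4.
5 states suffice.
        0   1  
>  q0   q1  q0 
   q1   q2  q0 
   q2   q2  q3 
   q3   q4  q0 
 * q4   q4  q4 
(> = start, * = accepting)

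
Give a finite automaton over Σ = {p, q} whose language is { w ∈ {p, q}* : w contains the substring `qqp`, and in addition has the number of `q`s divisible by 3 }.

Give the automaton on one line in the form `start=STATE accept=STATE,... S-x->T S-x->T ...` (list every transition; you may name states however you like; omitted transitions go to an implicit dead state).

start=s0 accept=s8 s0-p->s0 s0-q->s1 s1-p->s2 s1-q->s3 s2-p->s2 s2-q->s4 s3-p->s5 s3-q->s6 s4-p->s7 s4-q->s6 s5-p->s5 s5-q->s8 s6-p->s8 s6-q->s9 s7-p->s7 s7-q->s10 s8-p->s8 s8-q->s11 s9-p->s11 s9-q->s3 s10-p->s0 s10-q->s9 s11-p->s11 s11-q->s5

Build one automaton per condition and run them in lockstep. One (4 states) tracks whether and how much of `qqp` has been seen; the other (3 states) tracks the count of `q`s modulo 3. Each combined state is a pair, one component from each; accept when both components accept.
With 12 states:
          p    q  
>  s0     s0   s1 
   s1     s2   s3 
   s2     s2   s4 
   s3     s5   s6 
   s4     s7   s6 
   s5     s5   s8 
   s6     s8   s9 
   s7     s7  s10 
 * s8     s8  s11 
   s9    s11   s3 
   s10    s0   s9 
   s11   s11   s5 
(> = start, * = accepting)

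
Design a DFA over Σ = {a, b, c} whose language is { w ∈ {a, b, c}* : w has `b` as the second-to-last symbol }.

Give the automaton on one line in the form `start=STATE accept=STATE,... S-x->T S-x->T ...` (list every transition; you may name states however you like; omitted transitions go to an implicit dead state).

Because acceptance depends on a position counted from the end, the machine has to buffer the most recent 2 symbols. Make each state the string of the last up-to-2 symbols read; on input `x` shift the window left and append `x`. Accept when the buffered window has length 2 and begins with `b`.
A 13-state machine:
          a    b    c  
>  S0     S1   S2   S3 
   S1     S4   S5   S6 
   S2     S7   S8   S9 
   S3    S10  S11  S12 
   S4     S4   S5   S6 
   S5     S7   S8   S9 
   S6    S10  S11  S12 
 * S7     S4   S5   S6 
 * S8     S7   S8   S9 
 * S9    S10  S11  S12 
   S10    S4   S5   S6 
   S11    S7   S8   S9 
   S12   S10  S11  S12 
(> = start, * = accepting)

start=S0 accept=S7,S8,S9 S0-a->S1 S0-b->S2 S0-c->S3 S1-a->S4 S1-b->S5 S1-c->S6 S2-a->S7 S2-b->S8 S2-c->S9 S3-a->S10 S3-b->S11 S3-c->S12 S4-a->S4 S4-b->S5 S4-c->S6 S5-a->S7 S5-b->S8 S5-c->S9 S6-a->S10 S6-b->S11 S6-c->S12 S7-a->S4 S7-b->S5 S7-c->S6 S8-a->S7 S8-b->S8 S8-c->S9 S9-a->S10 S9-b->S11 S9-c->S12 S10-a->S4 S10-b->S5 S10-c->S6 S11-a->S7 S11-b->S8 S11-c->S9 S12-a->S10 S12-b->S11 S12-c->S12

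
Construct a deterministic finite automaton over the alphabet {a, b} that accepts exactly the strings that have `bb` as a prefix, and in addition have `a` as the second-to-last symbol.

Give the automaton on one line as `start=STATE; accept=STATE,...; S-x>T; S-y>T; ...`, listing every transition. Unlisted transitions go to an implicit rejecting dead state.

start=q0; accept=q5,q6; q0-a>q1; q0-b>q2; q1-a>q1; q1-b>q1; q2-a>q1; q2-b>q3; q3-a>q4; q3-b>q3; q4-a>q5; q4-b>q6; q5-a>q5; q5-b>q6; q6-a>q4; q6-b>q3

Handle the two conditions separately and then intersect. The first has 4 states tracking whether the input so far still matches the prefix `bb`; the second has 7 states tracking the last 2 symbols read. A product state is a pair (one from each), accepting exactly when both do. After merging equivalent states the machine shrinks.
With 7 states:
        a   b  
>  q0   q1  q2 
   q1   q1  q1 
   q2   q1  q3 
   q3   q4  q3 
   q4   q5  q6 
 * q5   q5  q6 
 * q6   q4  q3 
(> = start, * = accepting)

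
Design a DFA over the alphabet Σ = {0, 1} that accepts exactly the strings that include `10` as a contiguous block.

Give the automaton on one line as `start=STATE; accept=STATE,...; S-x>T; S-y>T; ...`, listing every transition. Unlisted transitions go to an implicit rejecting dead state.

Track how much of `10` has been matched so far: state S0 is no progress, S2 is the absorbing accept state reached once `10` has occurred. Intermediate states record partial matches; on a mismatch, fall back to the longest reusable overlap.
A 3-state machine:
        0   1  
>  S0   S0  S1 
   S1   S2  S1 
 * S2   S2  S2 
(> = start, * = accepting)

start=S0; accept=S2; S0-0>S0; S0-1>S1; S1-0>S2; S1-1>S1; S2-0>S2; S2-1>S2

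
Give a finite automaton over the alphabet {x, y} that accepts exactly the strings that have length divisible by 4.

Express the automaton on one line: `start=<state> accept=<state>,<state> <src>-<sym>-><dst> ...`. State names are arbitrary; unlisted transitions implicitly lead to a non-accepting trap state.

start=q0 accept=q0 q0-x->q1 q0-y->q1 q1-x->q2 q1-y->q2 q2-x->q3 q2-y->q3 q3-x->q0 q3-y->q0

Count input length modulo 4: every symbol advances one step around the cycle q0 → q1 → q2 → q3 → q0. Accept at q0.
A 4-state machine:
        x   y  
>* q0   q1  q1 
   q1   q2  q2 
   q2   q3  q3 
   q3   q0  q0 
(> = start, * = accepting)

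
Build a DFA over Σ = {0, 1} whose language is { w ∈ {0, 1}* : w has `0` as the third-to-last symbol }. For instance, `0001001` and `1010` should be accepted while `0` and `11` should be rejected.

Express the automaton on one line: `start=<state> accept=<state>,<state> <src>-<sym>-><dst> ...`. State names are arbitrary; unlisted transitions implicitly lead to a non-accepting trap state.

start=s0 accept=s7,s8,s9,s10 s0-0->s1 s0-1->s2 s1-0->s3 s1-1->s4 s2-0->s5 s2-1->s6 s3-0->s7 s3-1->s8 s4-0->s9 s4-1->s10 s5-0->s11 s5-1->s12 s6-0->s13 s6-1->s14 s7-0->s7 s7-1->s8 s8-0->s9 s8-1->s10 s9-0->s11 s9-1->s12 s10-0->s13 s10-1->s14 s11-0->s7 s11-1->s8 s12-0->s9 s12-1->s10 s13-0->s11 s13-1->s12 s14-0->s13 s14-1->s14

Because acceptance depends on a position counted from the end, the machine has to buffer the most recent 3 symbols. Make each state the string of the last up-to-3 symbols read; on input `x` shift the window left and append `x`. Accept when the buffered window has length 3 and begins with `0`.
A 15-state machine:
          0    1  
>  s0     s1   s2 
   s1     s3   s4 
   s2     s5   s6 
   s3     s7   s8 
   s4     s9  s10 
   s5    s11  s12 
   s6    s13  s14 
 * s7     s7   s8 
 * s8     s9  s10 
 * s9    s11  s12 
 * s10   s13  s14 
   s11    s7   s8 
   s12    s9  s10 
   s13   s11  s12 
   s14   s13  s14 
(> = start, * = accepting)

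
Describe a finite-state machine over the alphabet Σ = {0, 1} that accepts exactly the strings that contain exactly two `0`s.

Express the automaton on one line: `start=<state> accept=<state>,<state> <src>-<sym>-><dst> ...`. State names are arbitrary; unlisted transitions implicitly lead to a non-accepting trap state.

Only the number of `0`s matters, and only up to 3. Make a chain A → B → C → D advanced by each `0` (with D absorbing); every other symbol self-loops. The accepting set is {C}.
4 states suffice.
       0  1 
>  A   B  A 
   B   C  B 
 * C   D  C 
   D   D  D 
(> = start, * = accepting)

start=A accept=C A-0->B A-1->A B-0->C B-1->B C-0->D C-1->C D-0->D D-1->D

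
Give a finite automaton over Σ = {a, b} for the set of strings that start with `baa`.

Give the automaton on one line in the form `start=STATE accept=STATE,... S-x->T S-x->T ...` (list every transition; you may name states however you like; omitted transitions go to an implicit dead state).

start=q0 accept=q3 q0-a->q4 q0-b->q1 q1-a->q2 q1-b->q4 q2-a->q3 q2-b->q4 q3-a->q3 q3-b->q3 q4-a->q4 q4-b->q4

Walk along `baa` while the input agrees: from q0 take `b` to q1, and so on. Any deviation drops to the rejecting sink q4. Once q3 is reached the prefix is confirmed and every continuation is accepted.
        a   b  
>  q0   q4  q1 
   q1   q2  q4 
   q2   q3  q4 
 * q3   q3  q3 
   q4   q4  q4 
(> = start, * = accepting)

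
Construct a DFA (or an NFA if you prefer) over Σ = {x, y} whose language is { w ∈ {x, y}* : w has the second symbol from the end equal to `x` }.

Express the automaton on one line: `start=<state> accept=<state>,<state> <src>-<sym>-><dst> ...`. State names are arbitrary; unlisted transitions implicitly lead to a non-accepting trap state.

start=q0 accept=q3,q4 q0-x->q1 q0-y->q2 q1-x->q3 q1-y->q4 q2-x->q5 q2-y->q6 q3-x->q3 q3-y->q4 q4-x->q5 q4-y->q6 q5-x->q3 q5-y->q4 q6-x->q5 q6-y->q6

A DFA must remember the last 2 symbols (since which symbol is second-to-last isn't known until the input ends). Use one state per possible window of the last ≤2 symbols; accept from those whose window starts with `x`.
        x   y  
>  q0   q1  q2 
   q1   q3  q4 
   q2   q5  q6 
 * q3   q3  q4 
 * q4   q5  q6 
   q5   q3  q4 
   q6   q5  q6 
(> = start, * = accepting)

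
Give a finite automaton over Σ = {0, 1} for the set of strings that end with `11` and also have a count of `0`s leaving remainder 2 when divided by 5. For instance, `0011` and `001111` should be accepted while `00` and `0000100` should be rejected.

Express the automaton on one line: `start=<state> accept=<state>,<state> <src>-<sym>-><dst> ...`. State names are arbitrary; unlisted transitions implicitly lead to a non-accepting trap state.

Run two small machines in parallel and take their product. One (3 states) tracks how much of the suffix `11` has currently been matched; the other (5 states) tracks the count of `0`s modulo 5. Each combined state is a pair, one component from each; accept when both components accept. After merging equivalent states the machine shrinks.
7 states suffice.
        0   1  
>  s0   s1  s0 
   s1   s2  s1 
   s2   s3  s4 
   s3   s5  s3 
   s4   s3  s6 
   s5   s0  s5 
 * s6   s3  s6 
(> = start, * = accepting)

start=s0 accept=s6 s0-0->s1 s0-1->s0 s1-0->s2 s1-1->s1 s2-0->s3 s2-1->s4 s3-0->s5 s3-1->s3 s4-0->s3 s4-1->s6 s5-0->s0 s5-1->s5 s6-0->s3 s6-1->s6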